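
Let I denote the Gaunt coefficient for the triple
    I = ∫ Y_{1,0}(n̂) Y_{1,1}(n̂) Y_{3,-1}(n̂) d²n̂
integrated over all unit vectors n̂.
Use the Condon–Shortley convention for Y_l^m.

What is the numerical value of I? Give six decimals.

l₃=3 ∉ [0,2] — triangle fails ⇒ I = 0

0.000000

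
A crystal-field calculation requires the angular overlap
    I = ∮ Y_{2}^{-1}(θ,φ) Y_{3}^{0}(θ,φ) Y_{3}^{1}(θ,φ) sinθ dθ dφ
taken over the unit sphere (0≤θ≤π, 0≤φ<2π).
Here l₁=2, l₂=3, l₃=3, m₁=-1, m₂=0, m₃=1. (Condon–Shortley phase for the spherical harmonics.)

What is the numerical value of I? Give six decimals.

Checks pass: Σm=0; 8 even; l₃=3∈[1,5].
(2·2+1)(2·3+1)(2·3+1) = 245
Δ: 2! 2! 4! / 9! → 1/3780
sum: t=0:+1/24 t=1:−1/4 t=2:+1/24 = -1/6
3j²(2 3 3; 0 0 0) = Δ·Π!·Σ² = 4/105  (sign +1)
sum: t=1:−1/8 t=2:+1/12 = -1/24
3j²(2 3 3; -1 0 1) = Δ·Π!·Σ² = 1/210  (sign -1)
combine: 4πI² = 245·4/105·1/210 = 2/45
take √, sign -1: I = -0.05947080

-0.059471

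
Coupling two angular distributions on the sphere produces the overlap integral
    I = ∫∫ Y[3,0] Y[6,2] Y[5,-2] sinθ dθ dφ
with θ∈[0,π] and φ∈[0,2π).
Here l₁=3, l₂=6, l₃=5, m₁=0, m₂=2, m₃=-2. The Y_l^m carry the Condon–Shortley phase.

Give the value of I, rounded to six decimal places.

0.058844

Rules hold: Σm=0, L=14 even, 3≤5≤9.
N = 7·13·11 = 1001
Δ = 4!·2!·8!/15! = 1/675675
Racah Σ t=1..3: t=1:−1/8640 t=2:+1/2304 t=3:−1/8640 = 7/34560
⇒ 3j(3 6 5; 0 0 0)² = 7/429, sgn -1
Racah Σ t=1..3: t=1:−1/60480 t=2:+1/5760 t=3:−1/8640 = 1/24192
⇒ 3j(3 6 5; 0 2 -2)² = 8/3003, sgn -1
4πI² = N·(3j₀)²·(3jₘ)² = 56/1287
I = +1·√(0.043512/4π) = 0.05884368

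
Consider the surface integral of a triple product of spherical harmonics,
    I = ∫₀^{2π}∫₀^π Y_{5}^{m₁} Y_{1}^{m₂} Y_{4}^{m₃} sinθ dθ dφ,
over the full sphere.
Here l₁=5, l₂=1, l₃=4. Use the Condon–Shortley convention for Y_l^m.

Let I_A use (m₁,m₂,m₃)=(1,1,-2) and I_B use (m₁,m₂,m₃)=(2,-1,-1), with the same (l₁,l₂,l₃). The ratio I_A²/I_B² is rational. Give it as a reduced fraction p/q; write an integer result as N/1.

2/7

l's match ⇒ only the (l;m) 3-j factors differ between A and B.
A: triangle coeff Δ(5,1,4) = 1/495; Σ_t [2,2]: t=2:+1/2880 = 1/2880; (3j)²=2/165 [(5 1 4; 1 1 -2)], sign=+1
B: triangle coeff Δ(5,1,4) = 1/495; Σ_t [0,0]: t=0:+1/1440 = 1/1440; (3j)²=7/165 [(5 1 4; 2 -1 -1)], sign=-1
I_A²/I_B² = (2/165)/(7/165) = 2/7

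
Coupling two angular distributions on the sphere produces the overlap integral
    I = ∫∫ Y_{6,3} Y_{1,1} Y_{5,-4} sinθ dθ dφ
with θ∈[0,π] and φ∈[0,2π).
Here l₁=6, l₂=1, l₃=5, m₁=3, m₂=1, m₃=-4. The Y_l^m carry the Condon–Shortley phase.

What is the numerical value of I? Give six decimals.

Rules hold: Σm=0, L=12 even, 5≤5≤7.
N = 13·3·11 = 429
Δ = 2!·10!·0!/13! = 1/858
Racah Σ t=1..1: t=1:−1/14400 = -1/14400
⇒ 3j(6 1 5; 0 0 0)² = 6/143, sgn +1
Racah Σ t=2..2: t=2:+1/725760 = 1/725760
⇒ 3j(6 1 5; 3 1 -4)² = 1/286, sgn -1
4πI² = N·(3j₀)²·(3jₘ)² = 9/143
I = -1·√(0.0629371/4π) = -0.07076985

-0.070770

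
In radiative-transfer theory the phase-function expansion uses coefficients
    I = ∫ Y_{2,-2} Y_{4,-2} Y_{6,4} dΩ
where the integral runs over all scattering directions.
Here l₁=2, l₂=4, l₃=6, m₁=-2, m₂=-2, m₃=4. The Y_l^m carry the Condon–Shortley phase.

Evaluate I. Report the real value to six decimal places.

0.230476

m-sum 0 ✓  L=12 even ✓  2≤6≤6 ✓
Π(2lᵢ+1) = 5×9×13 = 585
triangle coeff Δ(2,4,6) = 1/6435
Σ_t [0,0]: t=0:+1/2304 = 1/2304
(3j)²=5/143 [(2 4 6; 0 0 0)], sign=+1
Σ_t [0,0]: t=0:+1/34560 = 1/34560
(3j)²=14/429 [(2 4 6; -2 -2 4)], sign=+1
⇒ 4πI² = 1050/1573
I = (+1)√(1050/1573/(4π)) = 0.23047581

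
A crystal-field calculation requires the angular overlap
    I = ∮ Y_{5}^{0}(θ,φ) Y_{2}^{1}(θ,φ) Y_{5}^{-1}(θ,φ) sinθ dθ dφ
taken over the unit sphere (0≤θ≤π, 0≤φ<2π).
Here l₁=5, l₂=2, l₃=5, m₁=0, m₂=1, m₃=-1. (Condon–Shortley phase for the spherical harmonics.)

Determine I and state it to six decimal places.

Checks pass: Σm=0; 12 even; l₃=5∈[3,7].
(2·5+1)(2·2+1)(2·5+1) = 605
Δ: 2! 8! 2! / 13! → 1/38610
sum: t=0:+1/2880 t=1:−1/576 t=2:+1/2880 = -1/960
3j²(5 2 5; 0 0 0) = Δ·Π!·Σ² = 10/429  (sign +1)
sum: t=1:−1/1152 t=2:+1/1440 = -1/5760
3j²(5 2 5; 0 1 -1) = Δ·Π!·Σ² = 1/858  (sign -1)
combine: 4πI² = 605·10/429·1/858 = 25/1521
take √, sign -1: I = -0.03616600

-0.036166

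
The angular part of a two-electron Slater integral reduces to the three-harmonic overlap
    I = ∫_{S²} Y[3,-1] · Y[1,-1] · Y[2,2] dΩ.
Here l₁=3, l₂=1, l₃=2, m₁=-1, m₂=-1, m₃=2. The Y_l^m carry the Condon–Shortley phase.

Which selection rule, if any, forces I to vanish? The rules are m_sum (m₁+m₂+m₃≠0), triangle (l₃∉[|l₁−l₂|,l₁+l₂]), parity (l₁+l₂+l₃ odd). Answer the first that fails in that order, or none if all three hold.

azimuthal sum: -1 − 1 + 2 = 0  ✓
2 ≤ 2 ≤ 4 (triangle on l)  ✓
L = 3 + 1 + 2 = 6 (even)  ✓

none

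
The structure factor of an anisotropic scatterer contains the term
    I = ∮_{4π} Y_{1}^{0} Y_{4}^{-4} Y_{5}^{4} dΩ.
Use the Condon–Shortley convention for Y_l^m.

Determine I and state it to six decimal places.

0.147319

Rules hold: Σm=0, L=10 even, 3≤5≤5.
N = 3·9·11 = 297
Δ = 0!·2!·8!/11! = 1/495
Racah Σ t=0..0: t=0:+1/576 = 1/576
⇒ 3j(1 4 5; 0 0 0)² = 5/99, sgn -1
Racah Σ t=0..0: t=0:+1/40320 = 1/40320
⇒ 3j(1 4 5; 0 -4 4)² = 1/55, sgn -1
4πI² = N·(3j₀)²·(3jₘ)² = 3/11
I = +1·√(0.272727/4π) = 0.14731920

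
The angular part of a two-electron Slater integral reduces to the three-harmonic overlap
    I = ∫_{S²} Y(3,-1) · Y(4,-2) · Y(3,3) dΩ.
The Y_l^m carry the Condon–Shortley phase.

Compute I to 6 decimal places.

-0.188451

m-sum 0 ✓  L=10 even ✓  1≤3≤7 ✓
Π(2lᵢ+1) = 7×9×7 = 441
triangle coeff Δ(3,4,3) = 1/34650
Σ_t [1,3]: t=1:−1/72 t=2:+1/16 t=3:−1/72 = 5/144
(3j)²=2/77 [(3 4 3; 0 0 0)], sign=-1
Σ_t [2,2]: t=2:+1/192 = 1/192
(3j)²=3/77 [(3 4 3; -1 -2 3)], sign=+1
⇒ 4πI² = 54/121
I = (-1)√(54/121/(4π)) = -0.18845135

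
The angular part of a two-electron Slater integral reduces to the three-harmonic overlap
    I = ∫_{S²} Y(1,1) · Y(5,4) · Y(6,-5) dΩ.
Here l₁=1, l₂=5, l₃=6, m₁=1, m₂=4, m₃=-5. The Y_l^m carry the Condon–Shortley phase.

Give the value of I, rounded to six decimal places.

Rules hold: Σm=0, L=12 even, 4≤6≤6.
N = 3·11·13 = 429
Δ = 0!·2!·10!/13! = 1/858
Racah Σ t=0..0: t=0:+1/14400 = 1/14400
⇒ 3j(1 5 6; 0 0 0)² = 6/143, sgn +1
Racah Σ t=0..0: t=0:+1/725760 = 1/725760
⇒ 3j(1 5 6; 1 4 -5)² = 5/78, sgn -1
4πI² = N·(3j₀)²·(3jₘ)² = 15/13
I = -1·√(1.15385/4π) = -0.30301841

-0.303018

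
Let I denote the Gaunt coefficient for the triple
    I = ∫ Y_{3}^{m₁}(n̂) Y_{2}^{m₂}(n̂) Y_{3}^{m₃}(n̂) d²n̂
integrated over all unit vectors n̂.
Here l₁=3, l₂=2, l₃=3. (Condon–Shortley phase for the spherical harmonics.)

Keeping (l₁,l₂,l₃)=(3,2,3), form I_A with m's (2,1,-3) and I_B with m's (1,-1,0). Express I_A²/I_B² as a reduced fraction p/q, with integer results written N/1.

25/2

Same 3,2,3: normalisation and zero-m 3j drop out of the ratio.
A: Δ: 2! 4! 2! / 9! → 1/3780; sum: t=1:−1/48 = -1/48; 3j²(3 2 3; 2 1 -3) = Δ·Π!·Σ² = 5/84  (sign -1)
B: Δ: 2! 4! 2! / 9! → 1/3780; sum: t=0:+1/8 t=1:−1/12 = 1/24; 3j²(3 2 3; 1 -1 0) = Δ·Π!·Σ² = 1/210  (sign -1)
I_A²/I_B² = (5/84)/(1/210) = 25/2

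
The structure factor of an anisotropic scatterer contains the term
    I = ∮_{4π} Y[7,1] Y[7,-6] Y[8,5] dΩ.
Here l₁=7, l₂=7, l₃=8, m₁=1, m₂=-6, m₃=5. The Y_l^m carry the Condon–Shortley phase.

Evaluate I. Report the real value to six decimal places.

-0.071746

m-sum 0 ✓  L=22 even ✓  0≤8≤14 ✓
Π(2lᵢ+1) = 15×15×17 = 3825
triangle coeff Δ(7,7,8) = 1/22086194130
Σ_t [0,6]: t=0:+1/18289152000 t=1:−1/248832000 t=2:+1/24883200 t=3:−1/11943936 t=4:+1/24883200 t=5:−1/248832000 t=6:+1/18289152000 = -11/975421440
(3j)²=1750/289731 [(7 7 8; 0 0 0)], sign=-1
Σ_t [0,1]: t=0:+1/5225472000 t=1:−1/3483648000 = -1/10450944000
(3j)²=104/37145 [(7 7 8; 1 -6 5)], sign=+1
⇒ 4πI² = 210000/3246473
I = (-1)√(210000/3246473/(4π)) = -0.07174619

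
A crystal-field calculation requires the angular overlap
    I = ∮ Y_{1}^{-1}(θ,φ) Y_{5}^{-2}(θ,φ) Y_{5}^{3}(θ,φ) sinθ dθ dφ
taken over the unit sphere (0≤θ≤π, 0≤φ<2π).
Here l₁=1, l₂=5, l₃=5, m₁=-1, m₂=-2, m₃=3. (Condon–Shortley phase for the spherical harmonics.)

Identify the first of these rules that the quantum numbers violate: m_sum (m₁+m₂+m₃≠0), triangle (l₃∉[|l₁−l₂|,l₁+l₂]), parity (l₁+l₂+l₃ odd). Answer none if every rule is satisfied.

azimuthal sum: -1 − 2 + 3 = 0  ✓
4 ≤ 5 ≤ 6 (triangle on l)  ✓
L = 1 + 5 + 5 = 11 (odd)  ✗

parity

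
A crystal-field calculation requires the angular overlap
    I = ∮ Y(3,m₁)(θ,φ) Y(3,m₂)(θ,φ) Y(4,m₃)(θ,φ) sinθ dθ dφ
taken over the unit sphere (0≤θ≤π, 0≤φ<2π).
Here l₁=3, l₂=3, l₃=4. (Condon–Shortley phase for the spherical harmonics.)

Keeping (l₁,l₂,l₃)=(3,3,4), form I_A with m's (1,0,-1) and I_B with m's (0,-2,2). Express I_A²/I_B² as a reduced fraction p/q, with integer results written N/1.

5/1

Same 3,3,4: normalisation and zero-m 3j drop out of the ratio.
A: Δ: 2! 4! 4! / 11! → 1/34650; sum: t=0:+1/48 t=1:−1/24 t=2:+1/288 = -5/288; 3j²(3 3 4; 1 0 -1) = Δ·Π!·Σ² = 5/462  (sign +1)
B: Δ: 2! 4! 4! / 11! → 1/34650; sum: t=0:+1/72 t=1:−1/96 = 1/288; 3j²(3 3 4; 0 -2 2) = Δ·Π!·Σ² = 1/462  (sign +1)
I_A²/I_B² = (5/462)/(1/462) = 5/1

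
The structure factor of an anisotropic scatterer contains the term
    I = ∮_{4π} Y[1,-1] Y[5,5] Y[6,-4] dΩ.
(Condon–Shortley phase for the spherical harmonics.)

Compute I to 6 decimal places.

0.040859

m-sum 0 ✓  L=12 even ✓  4≤6≤6 ✓
Π(2lᵢ+1) = 3×11×13 = 429
triangle coeff Δ(1,5,6) = 1/858
Σ_t [0,0]: t=0:+1/14400 = 1/14400
(3j)²=6/143 [(1 5 6; 0 0 0)], sign=+1
Σ_t [0,0]: t=0:+1/7257600 = 1/7257600
(3j)²=1/858 [(1 5 6; -1 5 -4)], sign=+1
⇒ 4πI² = 3/143
I = (+1)√(3/143/(4π)) = 0.04085899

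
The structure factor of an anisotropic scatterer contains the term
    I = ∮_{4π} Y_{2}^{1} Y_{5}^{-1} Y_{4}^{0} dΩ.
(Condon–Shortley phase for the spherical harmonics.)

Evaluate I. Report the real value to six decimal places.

Σlᵢ=11 odd — θ-integrand is odd under cosθ→−cosθ; I=0

0.000000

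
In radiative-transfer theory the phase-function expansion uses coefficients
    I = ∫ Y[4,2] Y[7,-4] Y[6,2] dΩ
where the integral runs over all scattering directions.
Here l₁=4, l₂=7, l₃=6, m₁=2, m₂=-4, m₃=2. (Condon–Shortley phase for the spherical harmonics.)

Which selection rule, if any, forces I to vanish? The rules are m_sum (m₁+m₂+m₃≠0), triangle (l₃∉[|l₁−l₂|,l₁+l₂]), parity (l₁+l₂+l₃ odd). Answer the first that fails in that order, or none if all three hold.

Σmᵢ = 0  ✓
l₃∈[|l₁−l₂|,l₁+l₂]=[3,11], have l₃=6  ✓
Σlᵢ = 17 ⇒ odd  ✗

parity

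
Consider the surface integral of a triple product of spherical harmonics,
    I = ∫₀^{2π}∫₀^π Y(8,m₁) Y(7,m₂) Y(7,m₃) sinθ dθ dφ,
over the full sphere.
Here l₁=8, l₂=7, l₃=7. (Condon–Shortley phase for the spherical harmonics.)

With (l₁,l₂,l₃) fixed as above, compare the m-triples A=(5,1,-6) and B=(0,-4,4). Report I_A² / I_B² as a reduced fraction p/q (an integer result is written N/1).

56784/24649

Same 8,7,7: normalisation and zero-m 3j drop out of the ratio.
A: Δ: 8! 8! 6! / 23! → 1/22086194130; sum: t=2:+1/5225472000 t=3:−1/3483648000 = -1/10450944000; 3j²(8 7 7; 5 1 -6) = Δ·Π!·Σ² = 104/37145  (sign +1)
B: Δ: 8! 8! 6! / 23! → 1/22086194130; sum: t=0:+1/58525286400 t=1:−1/1219276800 t=2:+1/248832000 t=3:−1/373248000 = 157/292626432000; 3j²(8 7 7; 0 -4 4) = Δ·Π!·Σ² = 24649/20281170  (sign -1)
I_A²/I_B² = (104/37145)/(24649/20281170) = 56784/24649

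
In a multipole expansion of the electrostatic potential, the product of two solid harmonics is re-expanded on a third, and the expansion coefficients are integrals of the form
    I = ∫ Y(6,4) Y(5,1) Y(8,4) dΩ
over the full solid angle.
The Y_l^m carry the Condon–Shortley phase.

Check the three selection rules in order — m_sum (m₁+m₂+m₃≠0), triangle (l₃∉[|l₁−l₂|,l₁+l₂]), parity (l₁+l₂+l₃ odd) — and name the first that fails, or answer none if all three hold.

m_sum

Σmᵢ = 9  ✗
l₃∈[|l₁−l₂|,l₁+l₂]=[1,11], have l₃=8
Σlᵢ = 19 ⇒ odd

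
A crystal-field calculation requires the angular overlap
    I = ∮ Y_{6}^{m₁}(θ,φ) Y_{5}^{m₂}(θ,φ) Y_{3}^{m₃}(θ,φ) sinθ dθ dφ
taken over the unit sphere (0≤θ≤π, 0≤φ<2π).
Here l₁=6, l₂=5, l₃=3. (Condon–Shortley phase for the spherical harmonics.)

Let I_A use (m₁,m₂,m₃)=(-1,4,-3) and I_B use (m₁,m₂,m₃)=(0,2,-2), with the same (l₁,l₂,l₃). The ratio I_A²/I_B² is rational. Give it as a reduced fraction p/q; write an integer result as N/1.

Shared (l₁,l₂,l₃)=(6,5,3): N and (l;000)² cancel in I_A²/I_B².
A: Δ = 8!·4!·2!/15! = 1/675675; Racah Σ t=7..7: t=7:−1/241920 = -1/241920; ⇒ 3j(6 5 3; -1 4 -3)² = 4/1001, sgn -1
B: Δ = 8!·4!·2!/15! = 1/675675; Racah Σ t=5..6: t=5:−1/8640 t=6:+1/34560 = -1/11520; ⇒ 3j(6 5 3; 0 2 -2)² = 3/143, sgn +1
I_A²/I_B² = (4/1001)/(3/143) = 4/21

4/21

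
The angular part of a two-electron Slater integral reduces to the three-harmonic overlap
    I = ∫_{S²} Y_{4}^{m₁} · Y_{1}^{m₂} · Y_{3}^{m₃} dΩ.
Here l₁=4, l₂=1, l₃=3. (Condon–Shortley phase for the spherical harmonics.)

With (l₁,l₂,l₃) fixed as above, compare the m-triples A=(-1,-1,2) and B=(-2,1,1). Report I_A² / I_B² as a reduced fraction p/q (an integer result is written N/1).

1/5

Shared (l₁,l₂,l₃)=(4,1,3): N and (l;000)² cancel in I_A²/I_B².
A: Δ = 2!·6!·0!/9! = 1/252; Racah Σ t=0..0: t=0:+1/240 = 1/240; ⇒ 3j(4 1 3; -1 -1 2)² = 1/84, sgn -1
B: Δ = 2!·6!·0!/9! = 1/252; Racah Σ t=2..2: t=2:+1/96 = 1/96; ⇒ 3j(4 1 3; -2 1 1)² = 5/84, sgn +1
I_A²/I_B² = (1/84)/(5/84) = 1/5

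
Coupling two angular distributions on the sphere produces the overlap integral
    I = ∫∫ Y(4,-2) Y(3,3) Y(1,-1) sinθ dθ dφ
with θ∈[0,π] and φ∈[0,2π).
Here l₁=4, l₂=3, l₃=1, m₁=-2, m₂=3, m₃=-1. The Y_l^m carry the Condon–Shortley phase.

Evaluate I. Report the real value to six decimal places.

0.061558

m-sum 0 ✓  L=8 even ✓  1≤1≤7 ✓
Π(2lᵢ+1) = 9×7×3 = 189
triangle coeff Δ(4,3,1) = 1/252
Σ_t [3,3]: t=3:−1/36 = -1/36
(3j)²=4/63 [(4 3 1; 0 0 0)], sign=+1
Σ_t [6,6]: t=6:+1/1440 = 1/1440
(3j)²=1/252 [(4 3 1; -2 3 -1)], sign=+1
⇒ 4πI² = 1/21
I = (+1)√(1/21/(4π)) = 0.06155813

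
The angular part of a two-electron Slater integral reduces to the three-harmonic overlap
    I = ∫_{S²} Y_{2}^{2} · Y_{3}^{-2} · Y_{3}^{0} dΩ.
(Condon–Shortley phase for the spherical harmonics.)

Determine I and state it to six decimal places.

m-sum 0 ✓  L=8 even ✓  1≤3≤5 ✓
Π(2lᵢ+1) = 5×7×7 = 245
triangle coeff Δ(2,3,3) = 1/3780
Σ_t [0,2]: t=0:+1/24 t=1:−1/4 t=2:+1/24 = -1/6
(3j)²=4/105 [(2 3 3; 0 0 0)], sign=+1
Σ_t [0,0]: t=0:+1/24 = 1/24
(3j)²=1/21 [(2 3 3; 2 -2 0)], sign=-1
⇒ 4πI² = 4/9
I = (-1)√(4/9/(4π)) = -0.18806319

-0.188063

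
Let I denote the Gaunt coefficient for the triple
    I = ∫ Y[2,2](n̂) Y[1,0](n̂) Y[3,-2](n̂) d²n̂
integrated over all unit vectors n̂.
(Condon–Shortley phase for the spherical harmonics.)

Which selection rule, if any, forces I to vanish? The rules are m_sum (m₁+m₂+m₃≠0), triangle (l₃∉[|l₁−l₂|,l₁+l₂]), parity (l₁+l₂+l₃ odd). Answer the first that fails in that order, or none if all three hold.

none

azimuthal sum: 2 + 0 − 2 = 0  ✓
1 ≤ 3 ≤ 3 (triangle on l)  ✓
L = 2 + 1 + 3 = 6 (even)  ✓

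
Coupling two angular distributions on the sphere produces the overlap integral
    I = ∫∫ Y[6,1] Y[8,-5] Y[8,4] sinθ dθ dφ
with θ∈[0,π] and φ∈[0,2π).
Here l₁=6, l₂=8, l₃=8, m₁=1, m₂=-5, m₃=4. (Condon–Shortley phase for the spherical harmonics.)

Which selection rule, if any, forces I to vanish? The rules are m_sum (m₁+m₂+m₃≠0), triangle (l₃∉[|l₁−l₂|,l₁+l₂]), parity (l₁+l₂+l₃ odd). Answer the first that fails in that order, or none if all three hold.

none

Σmᵢ = 0  ✓
l₃∈[|l₁−l₂|,l₁+l₂]=[2,14], have l₃=8  ✓
Σlᵢ = 22 ⇒ even  ✓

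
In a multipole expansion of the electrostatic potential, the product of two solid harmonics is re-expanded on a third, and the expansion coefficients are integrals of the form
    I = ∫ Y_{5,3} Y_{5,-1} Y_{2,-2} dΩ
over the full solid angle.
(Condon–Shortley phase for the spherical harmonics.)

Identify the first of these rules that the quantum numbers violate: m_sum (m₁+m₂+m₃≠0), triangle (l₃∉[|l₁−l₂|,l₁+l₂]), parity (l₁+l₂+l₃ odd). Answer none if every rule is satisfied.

Σmᵢ = 0  ✓
l₃∈[|l₁−l₂|,l₁+l₂]=[0,10], have l₃=2  ✓
Σlᵢ = 12 ⇒ even  ✓

none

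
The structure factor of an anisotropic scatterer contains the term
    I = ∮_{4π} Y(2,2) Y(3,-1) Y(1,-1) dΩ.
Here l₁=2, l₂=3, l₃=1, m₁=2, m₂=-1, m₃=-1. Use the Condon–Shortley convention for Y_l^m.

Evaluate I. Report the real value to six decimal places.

m-sum 0 ✓  L=6 even ✓  1≤1≤5 ✓
Π(2lᵢ+1) = 5×7×3 = 105
triangle coeff Δ(2,3,1) = 1/105
Σ_t [2,2]: t=2:+1/4 = 1/4
(3j)²=3/35 [(2 3 1; 0 0 0)], sign=-1
Σ_t [0,0]: t=0:+1/48 = 1/48
(3j)²=1/105 [(2 3 1; 2 -1 -1)], sign=+1
⇒ 4πI² = 3/35
I = (-1)√(3/35/(4π)) = -0.08258890

-0.082589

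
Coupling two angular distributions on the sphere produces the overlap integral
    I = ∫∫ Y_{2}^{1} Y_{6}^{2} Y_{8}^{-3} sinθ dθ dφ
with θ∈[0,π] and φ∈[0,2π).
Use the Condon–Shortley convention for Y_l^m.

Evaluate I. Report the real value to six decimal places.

-0.243748

Checks pass: Σm=0; 16 even; l₃=8∈[4,8].
(2·2+1)(2·6+1)(2·8+1) = 1105
Δ: 0! 4! 12! / 17! → 1/30940
sum: t=0:+1/2073600 = 1/2073600
3j²(2 6 8; 0 0 0) = Δ·Π!·Σ² = 28/1105  (sign +1)
sum: t=0:+1/5806080 = 1/5806080
3j²(2 6 8; 1 2 -3) = Δ·Π!·Σ² = 165/6188  (sign -1)
combine: 4πI² = 1105·28/1105·165/6188 = 165/221
take √, sign -1: I = -0.24374791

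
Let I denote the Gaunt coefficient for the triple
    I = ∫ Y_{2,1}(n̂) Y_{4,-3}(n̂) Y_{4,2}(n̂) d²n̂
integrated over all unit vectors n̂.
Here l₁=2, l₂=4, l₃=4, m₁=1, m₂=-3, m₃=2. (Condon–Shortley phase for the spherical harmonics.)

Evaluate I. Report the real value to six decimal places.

Rules hold: Σm=0, L=10 even, 2≤4≤6.
N = 5·9·9 = 405
Δ = 2!·2!·6!/11! = 1/13860
Racah Σ t=0..2: t=0:+1/192 t=1:−1/36 t=2:+1/192 = -5/288
⇒ 3j(2 4 4; 0 0 0)² = 20/693, sgn -1
Racah Σ t=0..1: t=0:+1/240 t=1:−1/1440 = 1/288
⇒ 3j(2 4 4; 1 -3 2)² = 5/132, sgn +1
4πI² = N·(3j₀)²·(3jₘ)² = 375/847
I = -1·√(0.442739/4π) = -0.18770204

-0.187702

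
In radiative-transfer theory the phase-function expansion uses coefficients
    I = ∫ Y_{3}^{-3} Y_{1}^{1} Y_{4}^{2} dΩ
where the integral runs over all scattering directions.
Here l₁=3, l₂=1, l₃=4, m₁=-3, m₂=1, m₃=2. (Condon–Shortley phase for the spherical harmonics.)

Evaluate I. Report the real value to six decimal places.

Rules hold: Σm=0, L=8 even, 2≤4≤4.
N = 7·3·9 = 189
Δ = 0!·6!·2!/9! = 1/252
Racah Σ t=0..0: t=0:+1/36 = 1/36
⇒ 3j(3 1 4; 0 0 0)² = 4/63, sgn +1
Racah Σ t=0..0: t=0:+1/1440 = 1/1440
⇒ 3j(3 1 4; -3 1 2)² = 1/252, sgn +1
4πI² = N·(3j₀)²·(3jₘ)² = 1/21
I = +1·√(0.047619/4π) = 0.06155813

0.061558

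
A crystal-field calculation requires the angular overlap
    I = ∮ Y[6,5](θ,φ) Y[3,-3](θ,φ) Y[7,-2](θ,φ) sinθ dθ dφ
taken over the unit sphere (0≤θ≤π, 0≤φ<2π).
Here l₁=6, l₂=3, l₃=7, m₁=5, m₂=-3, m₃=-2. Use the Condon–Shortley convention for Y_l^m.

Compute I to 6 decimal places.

-0.055070

Rules hold: Σm=0, L=16 even, 3≤7≤9.
N = 13·7·15 = 1365
Δ = 2!·10!·4!/17! = 1/2042040
Racah Σ t=0..2: t=0:+1/207360 t=1:−1/57600 t=2:+1/207360 = -1/129600
⇒ 3j(6 3 7; 0 0 0)² = 168/12155, sgn +1
Racah Σ t=0..0: t=0:+1/17418240 = 1/17418240
⇒ 3j(6 3 7; 5 -3 -2)² = 25/12376, sgn -1
4πI² = N·(3j₀)²·(3jₘ)² = 1575/41327
I = -1·√(0.0381107/4π) = -0.05507042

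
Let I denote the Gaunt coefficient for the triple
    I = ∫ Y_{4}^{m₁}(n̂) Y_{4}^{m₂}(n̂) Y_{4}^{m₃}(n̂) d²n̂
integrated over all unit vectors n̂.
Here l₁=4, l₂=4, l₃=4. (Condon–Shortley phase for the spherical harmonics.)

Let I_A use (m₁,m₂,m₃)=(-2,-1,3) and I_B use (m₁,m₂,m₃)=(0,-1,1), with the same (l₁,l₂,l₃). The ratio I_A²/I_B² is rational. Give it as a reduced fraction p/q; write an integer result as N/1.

Shared (l₁,l₂,l₃)=(4,4,4): N and (l;000)² cancel in I_A²/I_B².
A: Δ = 4!·4!·4!/13! = 1/450450; Racah Σ t=2..3: t=2:+1/576 t=3:−1/864 = 1/1728; ⇒ 3j(4 4 4; -2 -1 3)² = 5/1287, sgn -1
B: Δ = 4!·4!·4!/13! = 1/450450; Racah Σ t=0..3: t=0:+1/3456 t=1:−1/144 t=2:+1/96 t=3:−1/864 = 1/384; ⇒ 3j(4 4 4; 0 -1 1)² = 9/2002, sgn -1
I_A²/I_B² = (5/1287)/(9/2002) = 70/81

70/81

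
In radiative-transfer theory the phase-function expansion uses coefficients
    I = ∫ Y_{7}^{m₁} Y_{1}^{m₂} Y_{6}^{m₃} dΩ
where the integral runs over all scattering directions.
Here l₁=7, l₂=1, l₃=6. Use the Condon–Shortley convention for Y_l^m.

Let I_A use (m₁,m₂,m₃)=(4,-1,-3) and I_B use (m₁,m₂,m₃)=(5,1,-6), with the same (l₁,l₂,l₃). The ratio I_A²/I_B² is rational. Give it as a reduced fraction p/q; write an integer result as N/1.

55/1

Same 7,1,6: normalisation and zero-m 3j drop out of the ratio.
A: Δ: 2! 12! 0! / 15! → 1/1365; sum: t=0:+1/4354560 = 1/4354560; 3j²(7 1 6; 4 -1 -3) = Δ·Π!·Σ² = 11/273  (sign -1)
B: Δ: 2! 12! 0! / 15! → 1/1365; sum: t=2:+1/958003200 = 1/958003200; 3j²(7 1 6; 5 1 -6) = Δ·Π!·Σ² = 1/1365  (sign +1)
I_A²/I_B² = (11/273)/(1/1365) = 55/1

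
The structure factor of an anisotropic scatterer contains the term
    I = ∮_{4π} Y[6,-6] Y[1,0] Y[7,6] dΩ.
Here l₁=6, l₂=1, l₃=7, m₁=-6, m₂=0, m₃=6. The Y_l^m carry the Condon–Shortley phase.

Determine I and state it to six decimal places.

0.126157

Checks pass: Σm=0; 14 even; l₃=7∈[5,7].
(2·6+1)(2·1+1)(2·7+1) = 585
Δ: 0! 12! 2! / 15! → 1/1365
sum: t=0:+1/518400 = 1/518400
3j²(6 1 7; 0 0 0) = Δ·Π!·Σ² = 7/195  (sign -1)
sum: t=0:+1/479001600 = 1/479001600
3j²(6 1 7; -6 0 6) = Δ·Π!·Σ² = 1/105  (sign -1)
combine: 4πI² = 585·7/195·1/105 = 1/5
take √, sign +1: I = 0.12615663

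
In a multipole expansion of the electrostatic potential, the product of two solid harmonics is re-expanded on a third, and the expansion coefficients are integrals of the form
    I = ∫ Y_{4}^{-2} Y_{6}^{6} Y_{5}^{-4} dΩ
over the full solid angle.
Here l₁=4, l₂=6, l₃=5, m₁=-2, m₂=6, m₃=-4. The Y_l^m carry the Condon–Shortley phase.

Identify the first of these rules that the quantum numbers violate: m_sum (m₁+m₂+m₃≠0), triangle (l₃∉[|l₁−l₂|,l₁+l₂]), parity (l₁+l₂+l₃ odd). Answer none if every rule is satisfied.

Σmᵢ = 0  ✓
l₃∈[|l₁−l₂|,l₁+l₂]=[2,10], have l₃=5  ✓
Σlᵢ = 15 ⇒ odd  ✗

parity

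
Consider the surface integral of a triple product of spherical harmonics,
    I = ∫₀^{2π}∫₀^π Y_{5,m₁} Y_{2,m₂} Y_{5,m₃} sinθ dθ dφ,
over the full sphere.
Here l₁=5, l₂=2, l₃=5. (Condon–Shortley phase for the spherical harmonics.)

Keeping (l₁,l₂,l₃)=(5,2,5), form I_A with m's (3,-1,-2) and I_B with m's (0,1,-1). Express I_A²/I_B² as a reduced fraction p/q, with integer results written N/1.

20/1

l's match ⇒ only the (l;m) 3-j factors differ between A and B.
A: triangle coeff Δ(5,2,5) = 1/38610; Σ_t [0,1]: t=0:+1/2880 t=1:−1/10080 = 1/4032; (3j)²=10/429 [(5 2 5; 3 -1 -2)], sign=-1
B: triangle coeff Δ(5,2,5) = 1/38610; Σ_t [1,2]: t=1:−1/1152 t=2:+1/1440 = -1/5760; (3j)²=1/858 [(5 2 5; 0 1 -1)], sign=-1
I_A²/I_B² = (10/429)/(1/858) = 20/1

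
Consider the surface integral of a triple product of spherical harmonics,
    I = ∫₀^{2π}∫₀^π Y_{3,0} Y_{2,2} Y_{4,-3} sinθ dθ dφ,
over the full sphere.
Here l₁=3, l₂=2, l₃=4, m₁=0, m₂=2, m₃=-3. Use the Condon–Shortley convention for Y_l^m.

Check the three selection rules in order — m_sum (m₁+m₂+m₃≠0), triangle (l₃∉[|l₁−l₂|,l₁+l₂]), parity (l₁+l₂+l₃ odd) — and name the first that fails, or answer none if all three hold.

azimuthal sum: 0 + 2 − 3 = -1  ✗
1 ≤ 4 ≤ 5 (triangle on l)
L = 3 + 2 + 4 = 9 (odd)

m_sum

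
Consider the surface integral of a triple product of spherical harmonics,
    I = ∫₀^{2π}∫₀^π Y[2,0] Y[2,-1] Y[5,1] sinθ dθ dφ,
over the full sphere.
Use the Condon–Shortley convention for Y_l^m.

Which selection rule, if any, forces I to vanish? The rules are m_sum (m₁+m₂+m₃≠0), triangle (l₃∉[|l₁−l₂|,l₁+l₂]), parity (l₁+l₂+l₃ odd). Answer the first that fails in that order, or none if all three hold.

triangle

Σmᵢ = 0  ✓
l₃∈[|l₁−l₂|,l₁+l₂]=[0,4], have l₃=5  ✗
Σlᵢ = 9 ⇒ odd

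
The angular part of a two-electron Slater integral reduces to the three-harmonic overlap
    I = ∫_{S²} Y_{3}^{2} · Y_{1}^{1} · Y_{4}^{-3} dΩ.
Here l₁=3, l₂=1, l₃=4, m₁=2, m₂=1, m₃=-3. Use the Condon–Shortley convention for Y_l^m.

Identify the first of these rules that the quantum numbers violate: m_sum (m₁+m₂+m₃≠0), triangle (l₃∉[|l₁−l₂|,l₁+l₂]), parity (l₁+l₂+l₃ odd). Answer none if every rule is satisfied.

Σmᵢ = 0  ✓
l₃∈[|l₁−l₂|,l₁+l₂]=[2,4], have l₃=4  ✓
Σlᵢ = 8 ⇒ even  ✓

none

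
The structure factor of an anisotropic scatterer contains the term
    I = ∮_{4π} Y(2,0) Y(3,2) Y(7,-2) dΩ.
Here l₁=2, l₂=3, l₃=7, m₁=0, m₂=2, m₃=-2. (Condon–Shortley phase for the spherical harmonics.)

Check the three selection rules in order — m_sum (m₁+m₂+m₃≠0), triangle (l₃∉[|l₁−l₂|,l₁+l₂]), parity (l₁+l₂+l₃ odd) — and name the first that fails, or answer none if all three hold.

m₁+m₂+m₃ = 0 + 2 − 2 = 0  ✓
triangle: |2−3|=1 ≤ l₃=7 ≤ 2+3=5  ✗
parity: l₁+l₂+l₃ = 12 is even

triangle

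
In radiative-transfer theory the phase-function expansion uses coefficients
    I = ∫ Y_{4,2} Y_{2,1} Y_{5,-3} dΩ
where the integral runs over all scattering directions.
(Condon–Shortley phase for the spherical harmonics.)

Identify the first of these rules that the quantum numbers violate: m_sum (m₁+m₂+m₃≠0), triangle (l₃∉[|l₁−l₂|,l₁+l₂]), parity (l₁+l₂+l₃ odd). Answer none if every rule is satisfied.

azimuthal sum: 2 + 1 − 3 = 0  ✓
2 ≤ 5 ≤ 6 (triangle on l)  ✓
L = 4 + 2 + 5 = 11 (odd)  ✗

parity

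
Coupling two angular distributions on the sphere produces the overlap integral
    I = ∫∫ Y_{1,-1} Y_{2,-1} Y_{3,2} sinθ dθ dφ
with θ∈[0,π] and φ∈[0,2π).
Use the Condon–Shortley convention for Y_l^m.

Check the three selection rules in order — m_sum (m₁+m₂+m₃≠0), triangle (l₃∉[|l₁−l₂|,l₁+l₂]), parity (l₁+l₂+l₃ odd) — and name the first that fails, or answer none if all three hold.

none

Σmᵢ = 0  ✓
l₃∈[|l₁−l₂|,l₁+l₂]=[1,3], have l₃=3  ✓
Σlᵢ = 6 ⇒ even  ✓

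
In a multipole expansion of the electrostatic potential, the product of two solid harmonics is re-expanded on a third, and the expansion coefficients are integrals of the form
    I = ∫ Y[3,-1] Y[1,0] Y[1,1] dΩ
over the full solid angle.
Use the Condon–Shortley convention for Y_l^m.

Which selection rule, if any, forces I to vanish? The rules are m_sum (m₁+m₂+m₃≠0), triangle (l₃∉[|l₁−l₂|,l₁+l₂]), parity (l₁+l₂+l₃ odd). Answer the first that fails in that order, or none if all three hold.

triangle

azimuthal sum: -1 + 0 + 1 = 0  ✓
2 ≤ 1 ≤ 4 (triangle on l)  ✗
L = 3 + 1 + 1 = 5 (odd)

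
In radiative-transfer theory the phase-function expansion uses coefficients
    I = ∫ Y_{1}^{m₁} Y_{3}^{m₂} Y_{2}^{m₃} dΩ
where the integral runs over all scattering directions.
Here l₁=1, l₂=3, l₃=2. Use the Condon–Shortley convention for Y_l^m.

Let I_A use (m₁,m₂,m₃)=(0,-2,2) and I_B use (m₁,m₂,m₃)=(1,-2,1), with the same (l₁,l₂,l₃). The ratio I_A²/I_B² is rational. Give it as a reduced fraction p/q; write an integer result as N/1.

Same 1,3,2: normalisation and zero-m 3j drop out of the ratio.
A: Δ: 2! 0! 4! / 7! → 1/105; sum: t=1:−1/24 = -1/24; 3j²(1 3 2; 0 -2 2) = Δ·Π!·Σ² = 1/21  (sign -1)
B: Δ: 2! 0! 4! / 7! → 1/105; sum: t=0:+1/12 = 1/12; 3j²(1 3 2; 1 -2 1) = Δ·Π!·Σ² = 2/21  (sign -1)
I_A²/I_B² = (1/21)/(2/21) = 1/2

1/2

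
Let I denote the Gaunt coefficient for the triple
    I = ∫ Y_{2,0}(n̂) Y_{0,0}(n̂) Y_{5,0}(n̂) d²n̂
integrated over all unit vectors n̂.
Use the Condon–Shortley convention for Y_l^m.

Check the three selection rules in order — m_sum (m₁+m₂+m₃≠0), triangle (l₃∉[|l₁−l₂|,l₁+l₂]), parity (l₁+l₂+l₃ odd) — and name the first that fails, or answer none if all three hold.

triangle

Σmᵢ = 0  ✓
l₃∈[|l₁−l₂|,l₁+l₂]=[2,2], have l₃=5  ✗
Σlᵢ = 7 ⇒ odd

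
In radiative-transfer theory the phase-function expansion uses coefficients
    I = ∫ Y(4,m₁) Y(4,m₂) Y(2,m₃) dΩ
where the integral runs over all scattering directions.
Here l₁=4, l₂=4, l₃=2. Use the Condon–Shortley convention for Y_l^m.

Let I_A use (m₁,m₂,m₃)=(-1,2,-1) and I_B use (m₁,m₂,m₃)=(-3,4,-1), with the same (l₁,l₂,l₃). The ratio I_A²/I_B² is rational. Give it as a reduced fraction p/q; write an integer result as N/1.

81/196

Same 4,4,2: normalisation and zero-m 3j drop out of the ratio.
A: Δ: 6! 2! 2! / 11! → 1/13860; sum: t=4:+1/96 t=5:−1/240 = 1/160; 3j²(4 4 2; -1 2 -1) = Δ·Π!·Σ² = 27/1540  (sign -1)
B: Δ: 6! 2! 2! / 11! → 1/13860; sum: t=6:+1/1440 = 1/1440; 3j²(4 4 2; -3 4 -1) = Δ·Π!·Σ² = 7/165  (sign -1)
I_A²/I_B² = (27/1540)/(7/165) = 81/196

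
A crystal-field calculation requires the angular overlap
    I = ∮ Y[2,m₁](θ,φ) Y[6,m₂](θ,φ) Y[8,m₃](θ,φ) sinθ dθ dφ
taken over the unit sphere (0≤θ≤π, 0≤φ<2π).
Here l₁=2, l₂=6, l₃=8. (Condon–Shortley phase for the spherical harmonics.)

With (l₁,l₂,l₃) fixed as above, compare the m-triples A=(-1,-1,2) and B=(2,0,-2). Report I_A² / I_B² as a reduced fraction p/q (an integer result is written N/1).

Shared (l₁,l₂,l₃)=(2,6,8): N and (l;000)² cancel in I_A²/I_B².
A: Δ = 0!·4!·12!/17! = 1/30940; Racah Σ t=0..0: t=0:+1/3628800 = 1/3628800; ⇒ 3j(2 6 8; -1 -1 2)² = 36/1547, sgn +1
B: Δ = 0!·4!·12!/17! = 1/30940; Racah Σ t=0..0: t=0:+1/12441600 = 1/12441600; ⇒ 3j(2 6 8; 2 0 -2)² = 3/442, sgn +1
I_A²/I_B² = (36/1547)/(3/442) = 24/7

24/7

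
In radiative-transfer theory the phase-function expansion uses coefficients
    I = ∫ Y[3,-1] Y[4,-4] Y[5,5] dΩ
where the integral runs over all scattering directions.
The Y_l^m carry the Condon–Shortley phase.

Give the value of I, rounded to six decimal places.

Checks pass: Σm=0; 12 even; l₃=5∈[1,7].
(2·3+1)(2·4+1)(2·5+1) = 693
Δ: 2! 4! 6! / 13! → 1/180180
sum: t=0:+1/576 t=1:−1/144 t=2:+1/576 = -1/288
3j²(3 4 5; 0 0 0) = Δ·Π!·Σ² = 20/1001  (sign +1)
sum: t=0:+1/34560 = 1/34560
3j²(3 4 5; -1 -4 5) = Δ·Π!·Σ² = 14/429  (sign +1)
combine: 4πI² = 693·20/1001·14/429 = 840/1859
take √, sign +1: I = 0.18962475

0.189625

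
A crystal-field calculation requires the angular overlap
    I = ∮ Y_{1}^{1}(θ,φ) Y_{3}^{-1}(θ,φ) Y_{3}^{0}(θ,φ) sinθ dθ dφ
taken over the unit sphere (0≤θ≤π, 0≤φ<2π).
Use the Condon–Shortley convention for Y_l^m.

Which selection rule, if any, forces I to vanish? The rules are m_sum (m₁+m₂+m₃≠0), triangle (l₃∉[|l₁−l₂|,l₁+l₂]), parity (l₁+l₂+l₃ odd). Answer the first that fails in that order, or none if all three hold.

m₁+m₂+m₃ = 1 − 1 + 0 = 0  ✓
triangle: |1−3|=2 ≤ l₃=3 ≤ 1+3=4  ✓
parity: l₁+l₂+l₃ = 7 is odd  ✗

parity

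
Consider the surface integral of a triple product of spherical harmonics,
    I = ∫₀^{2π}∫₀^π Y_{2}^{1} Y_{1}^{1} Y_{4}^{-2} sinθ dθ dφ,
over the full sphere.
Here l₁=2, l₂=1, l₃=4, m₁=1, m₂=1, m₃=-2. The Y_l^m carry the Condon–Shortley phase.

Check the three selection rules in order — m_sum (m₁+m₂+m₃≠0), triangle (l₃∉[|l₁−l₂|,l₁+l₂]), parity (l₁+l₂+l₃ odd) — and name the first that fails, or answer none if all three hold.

azimuthal sum: 1 + 1 − 2 = 0  ✓
1 ≤ 4 ≤ 3 (triangle on l)  ✗
L = 2 + 1 + 4 = 7 (odd)

triangle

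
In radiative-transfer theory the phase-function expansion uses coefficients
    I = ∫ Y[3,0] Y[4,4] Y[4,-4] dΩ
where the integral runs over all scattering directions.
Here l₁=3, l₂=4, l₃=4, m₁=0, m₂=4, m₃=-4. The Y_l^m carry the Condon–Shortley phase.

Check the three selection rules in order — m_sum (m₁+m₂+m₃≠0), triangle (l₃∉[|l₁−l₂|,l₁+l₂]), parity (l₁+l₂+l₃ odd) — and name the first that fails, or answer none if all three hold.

Σmᵢ = 0  ✓
l₃∈[|l₁−l₂|,l₁+l₂]=[1,7], have l₃=4  ✓
Σlᵢ = 11 ⇒ odd  ✗

parity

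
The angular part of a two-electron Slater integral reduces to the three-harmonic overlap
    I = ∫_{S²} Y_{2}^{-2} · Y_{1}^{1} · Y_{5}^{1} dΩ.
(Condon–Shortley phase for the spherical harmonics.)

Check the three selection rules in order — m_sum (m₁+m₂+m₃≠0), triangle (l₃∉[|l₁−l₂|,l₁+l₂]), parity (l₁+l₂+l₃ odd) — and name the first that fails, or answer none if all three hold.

triangle

Σmᵢ = 0  ✓
l₃∈[|l₁−l₂|,l₁+l₂]=[1,3], have l₃=5  ✗
Σlᵢ = 8 ⇒ even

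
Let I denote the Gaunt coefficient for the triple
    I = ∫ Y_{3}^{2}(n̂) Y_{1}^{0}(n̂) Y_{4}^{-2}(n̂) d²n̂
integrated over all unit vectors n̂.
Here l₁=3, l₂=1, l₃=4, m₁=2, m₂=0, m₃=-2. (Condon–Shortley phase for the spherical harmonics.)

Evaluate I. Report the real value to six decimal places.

Checks pass: Σm=0; 8 even; l₃=4∈[2,4].
(2·3+1)(2·1+1)(2·4+1) = 189
Δ: 0! 6! 2! / 9! → 1/252
sum: t=0:+1/36 = 1/36
3j²(3 1 4; 0 0 0) = Δ·Π!·Σ² = 4/63  (sign +1)
sum: t=0:+1/120 = 1/120
3j²(3 1 4; 2 0 -2) = Δ·Π!·Σ² = 1/21  (sign +1)
combine: 4πI² = 189·4/63·1/21 = 4/7
take √, sign +1: I = 0.21324362

0.213244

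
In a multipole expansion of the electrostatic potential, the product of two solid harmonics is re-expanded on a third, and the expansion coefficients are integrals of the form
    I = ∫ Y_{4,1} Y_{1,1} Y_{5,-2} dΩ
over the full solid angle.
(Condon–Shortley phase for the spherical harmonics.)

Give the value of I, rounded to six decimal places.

Rules hold: Σm=0, L=10 even, 3≤5≤5.
N = 9·3·11 = 297
Δ = 0!·8!·2!/11! = 1/495
Racah Σ t=0..0: t=0:+1/576 = 1/576
⇒ 3j(4 1 5; 0 0 0)² = 5/99, sgn -1
Racah Σ t=0..0: t=0:+1/1440 = 1/1440
⇒ 3j(4 1 5; 1 1 -2)² = 7/165, sgn -1
4πI² = N·(3j₀)²·(3jₘ)² = 7/11
I = +1·√(0.636364/4π) = 0.22503380

0.225034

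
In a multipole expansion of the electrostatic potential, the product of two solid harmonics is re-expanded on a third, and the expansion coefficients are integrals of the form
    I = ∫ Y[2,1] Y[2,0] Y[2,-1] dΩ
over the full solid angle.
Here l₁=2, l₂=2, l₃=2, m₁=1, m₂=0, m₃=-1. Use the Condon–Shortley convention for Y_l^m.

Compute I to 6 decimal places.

Rules hold: Σm=0, L=6 even, 0≤2≤4.
N = 5·5·5 = 125
Δ = 2!·2!·2!/7! = 1/630
Racah Σ t=0..2: t=0:+1/8 t=1:−1/1 t=2:+1/8 = -3/4
⇒ 3j(2 2 2; 0 0 0)² = 2/35, sgn -1
Racah Σ t=0..1: t=0:+1/4 t=1:−1/2 = -1/4
⇒ 3j(2 2 2; 1 0 -1)² = 1/70, sgn +1
4πI² = N·(3j₀)²·(3jₘ)² = 5/49
I = -1·√(0.102041/4π) = -0.09011188

-0.090112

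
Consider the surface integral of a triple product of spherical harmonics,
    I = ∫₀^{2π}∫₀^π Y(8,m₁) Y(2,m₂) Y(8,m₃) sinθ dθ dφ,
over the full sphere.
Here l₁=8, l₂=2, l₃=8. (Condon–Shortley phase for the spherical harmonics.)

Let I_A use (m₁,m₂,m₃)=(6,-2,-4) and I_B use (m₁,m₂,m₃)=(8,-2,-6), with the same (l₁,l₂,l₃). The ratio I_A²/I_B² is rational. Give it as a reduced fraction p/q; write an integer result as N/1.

91/20

l's match ⇒ only the (l;m) 3-j factors differ between A and B.
A: triangle coeff Δ(8,2,8) = 1/348840; Σ_t [0,0]: t=0:+1/3832012800 = 1/3832012800; (3j)²=91/9690 [(8 2 8; 6 -2 -4)], sign=+1
B: triangle coeff Δ(8,2,8) = 1/348840; Σ_t [0,0]: t=0:+1/348713164800 = 1/348713164800; (3j)²=2/969 [(8 2 8; 8 -2 -6)], sign=+1
I_A²/I_B² = (91/9690)/(2/969) = 91/20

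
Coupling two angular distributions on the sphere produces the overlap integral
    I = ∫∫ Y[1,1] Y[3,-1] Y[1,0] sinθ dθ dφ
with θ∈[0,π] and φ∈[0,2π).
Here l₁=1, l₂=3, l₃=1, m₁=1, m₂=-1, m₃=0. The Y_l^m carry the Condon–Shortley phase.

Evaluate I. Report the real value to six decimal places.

l₃=1 ∉ [2,4] — triangle fails ⇒ I = 0

0.000000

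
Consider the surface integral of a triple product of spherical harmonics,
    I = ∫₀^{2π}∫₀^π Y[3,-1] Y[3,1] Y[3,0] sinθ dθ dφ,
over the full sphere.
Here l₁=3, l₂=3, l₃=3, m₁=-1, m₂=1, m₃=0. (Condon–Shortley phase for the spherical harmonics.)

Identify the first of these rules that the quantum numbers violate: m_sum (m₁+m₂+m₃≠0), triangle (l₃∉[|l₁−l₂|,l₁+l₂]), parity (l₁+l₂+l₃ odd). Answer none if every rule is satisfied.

parity

Σmᵢ = 0  ✓
l₃∈[|l₁−l₂|,l₁+l₂]=[0,6], have l₃=3  ✓
Σlᵢ = 9 ⇒ odd  ✗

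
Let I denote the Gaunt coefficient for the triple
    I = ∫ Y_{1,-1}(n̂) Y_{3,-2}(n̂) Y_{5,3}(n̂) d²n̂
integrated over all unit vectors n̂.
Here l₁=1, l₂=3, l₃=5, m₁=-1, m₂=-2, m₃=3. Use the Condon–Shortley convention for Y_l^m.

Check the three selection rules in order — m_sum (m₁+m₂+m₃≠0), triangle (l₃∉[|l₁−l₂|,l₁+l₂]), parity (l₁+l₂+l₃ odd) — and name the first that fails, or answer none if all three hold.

triangle

Σmᵢ = 0  ✓
l₃∈[|l₁−l₂|,l₁+l₂]=[2,4], have l₃=5  ✗
Σlᵢ = 9 ⇒ odd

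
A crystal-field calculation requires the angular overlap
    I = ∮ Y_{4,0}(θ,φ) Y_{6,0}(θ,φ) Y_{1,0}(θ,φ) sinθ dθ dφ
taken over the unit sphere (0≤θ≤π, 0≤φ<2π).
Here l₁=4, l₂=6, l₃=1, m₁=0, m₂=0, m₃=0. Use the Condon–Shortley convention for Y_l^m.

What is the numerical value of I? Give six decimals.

triangle: need 2≤l₃≤10, have 1; I=0

0.000000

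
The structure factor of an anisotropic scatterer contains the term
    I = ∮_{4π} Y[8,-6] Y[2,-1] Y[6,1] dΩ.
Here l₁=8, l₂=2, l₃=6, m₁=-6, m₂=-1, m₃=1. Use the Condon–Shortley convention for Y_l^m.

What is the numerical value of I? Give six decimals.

0.000000

-6 − 1 + 1 = -6 ≠ 0: azimuthal integral kills it; I = 0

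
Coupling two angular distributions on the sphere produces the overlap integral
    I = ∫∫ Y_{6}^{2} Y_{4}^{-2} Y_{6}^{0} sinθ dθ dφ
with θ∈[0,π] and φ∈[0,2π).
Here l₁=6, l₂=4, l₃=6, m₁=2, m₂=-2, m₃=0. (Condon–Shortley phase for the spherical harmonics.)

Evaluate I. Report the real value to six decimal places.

-0.107540

Rules hold: Σm=0, L=16 even, 2≤6≤10.
N = 13·9·13 = 1521
Δ = 4!·8!·4!/17! = 1/15315300
Racah Σ t=0..4: t=0:+1/829440 t=1:−1/25920 t=2:+1/9216 t=3:−1/25920 t=4:+1/829440 = 7/207360
⇒ 3j(6 4 6; 0 0 0)² = 28/2431, sgn +1
Racah Σ t=0..2: t=0:+1/55296 t=1:−1/25920 t=2:+1/138240 = -11/829440
⇒ 3j(6 4 6; 2 -2 0)² = 11/1326, sgn -1
4πI² = N·(3j₀)²·(3jₘ)² = 42/289
I = -1·√(0.145329/4π) = -0.10754019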